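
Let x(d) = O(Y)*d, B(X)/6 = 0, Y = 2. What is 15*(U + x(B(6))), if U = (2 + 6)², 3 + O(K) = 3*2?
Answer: 960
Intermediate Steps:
B(X) = 0 (B(X) = 6*0 = 0)
O(K) = 3 (O(K) = -3 + 3*2 = -3 + 6 = 3)
U = 64 (U = 8² = 64)
x(d) = 3*d
15*(U + x(B(6))) = 15*(64 + 3*0) = 15*(64 + 0) = 15*64 = 960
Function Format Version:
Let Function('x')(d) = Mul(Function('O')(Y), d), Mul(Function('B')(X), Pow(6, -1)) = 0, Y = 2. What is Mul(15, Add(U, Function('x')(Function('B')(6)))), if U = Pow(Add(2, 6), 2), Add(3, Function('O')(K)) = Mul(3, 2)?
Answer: 960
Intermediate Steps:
Function('B')(X) = 0 (Function('B')(X) = Mul(6, 0) = 0)
Function('O')(K) = 3 (Function('O')(K) = Add(-3, Mul(3, 2)) = Add(-3, 6) = 3)
U = 64 (U = Pow(8, 2) = 64)
Function('x')(d) = Mul(3, d)
Mul(15, Add(U, Function('x')(Function('B')(6)))) = Mul(15, Add(64, Mul(3, 0))) = Mul(15, Add(64, 0)) = Mul(15, 64) = 960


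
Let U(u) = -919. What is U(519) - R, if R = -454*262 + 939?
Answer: 117090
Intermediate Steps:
R = -118009 (R = -118948 + 939 = -118009)
U(519) - R = -919 - 1*(-118009) = -919 + 118009 = 117090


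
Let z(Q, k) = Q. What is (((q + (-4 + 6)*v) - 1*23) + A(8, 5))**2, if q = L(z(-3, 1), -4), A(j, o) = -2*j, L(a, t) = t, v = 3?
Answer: 1369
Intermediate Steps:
q = -4
(((q + (-4 + 6)*v) - 1*23) + A(8, 5))**2 = (((-4 + (-4 + 6)*3) - 1*23) - 2*8)**2 = (((-4 + 2*3) - 23) - 16)**2 = (((-4 + 6) - 23) - 16)**2 = ((2 - 23) - 16)**2 = (-21 - 16)**2 = (-37)**2 = 1369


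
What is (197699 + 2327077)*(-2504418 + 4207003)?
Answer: 4298645745960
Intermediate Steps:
(197699 + 2327077)*(-2504418 + 4207003) = 2524776*1702585 = 4298645745960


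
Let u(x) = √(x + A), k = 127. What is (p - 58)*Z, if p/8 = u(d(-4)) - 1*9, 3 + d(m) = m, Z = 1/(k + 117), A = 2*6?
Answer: -65/122 + 2*√5/61 ≈ -0.45947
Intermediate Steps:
A = 12
Z = 1/244 (Z = 1/(127 + 117) = 1/244 ≈ 0.0040984)
d(m) = -3 + m
u(x) = √(12 + x) (u(x) = √(x + 12) = √(12 + x))
p = -72 + 8*√5 (p = 8*(√(12 + (-3 - 4)) - 1*9) = 8*(√(12 - 7) - 9) = 8*(√5 - 9) = 8*(-9 + √5) = -72 + 8*√5 ≈ -54.111)
(p - 58)*Z = ((-72 + 8*√5) - 58)*(1/244) = (-130 + 8*√5)*(1/244) = -65/122 + 2*√5/61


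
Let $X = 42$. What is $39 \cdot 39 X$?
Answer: $63882$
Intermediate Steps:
$39 \cdot 39 X = 39 \cdot 39 \cdot 42 = 1521 \cdot 42 = 63882$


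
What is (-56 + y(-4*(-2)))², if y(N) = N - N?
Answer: 3136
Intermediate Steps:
y(N) = 0
(-56 + y(-4*(-2)))² = (-56 + 0)² = (-56)² = 3136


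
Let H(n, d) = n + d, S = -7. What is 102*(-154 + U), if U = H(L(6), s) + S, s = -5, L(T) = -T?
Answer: -17544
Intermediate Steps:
H(n, d) = d + n
U = -18 (U = (-5 - 1*6) - 7 = (-5 - 6) - 7 = -11 - 7 = -18)
102*(-154 + U) = 102*(-154 - 18) = 102*(-172) = -17544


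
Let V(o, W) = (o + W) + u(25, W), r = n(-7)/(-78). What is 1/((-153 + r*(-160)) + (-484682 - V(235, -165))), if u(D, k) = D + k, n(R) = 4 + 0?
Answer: -39/18905515 ≈ -2.0629e-6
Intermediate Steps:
n(R) = 4
r = -2/39 (r = 4/(-78) = 4*(-1/78) = -2/39 ≈ -0.051282)
V(o, W) = 25 + o + 2*W (V(o, W) = (o + W) + (25 + W) = (W + o) + (25 + W) = 25 + o + 2*W)
1/((-153 + r*(-160)) + (-484682 - V(235, -165))) = 1/((-153 - 2/39*(-160)) + (-484682 - (25 + 235 + 2*(-165)))) = 1/((-153 + 320/39) + (-484682 - (25 + 235 - 330))) = 1/(-5647/39 + (-484682 - 1*(-70))) = 1/(-5647/39 + (-484682 + 70)) = 1/(-5647/39 - 484612) = 1/(-18905515/39) = -39/18905515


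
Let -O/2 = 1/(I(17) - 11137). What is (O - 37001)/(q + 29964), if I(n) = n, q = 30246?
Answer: -205725559/334767600 ≈ -0.61453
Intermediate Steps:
O = 1/5560 (O = -2/(17 - 11137) = -2/(-11120) = -2*(-1/11120) = 1/5560 ≈ 0.00017986)
(O - 37001)/(q + 29964) = (1/5560 - 37001)/(30246 + 29964) = -205725559/5560/60210 = -205725559/5560*1/60210 = -205725559/334767600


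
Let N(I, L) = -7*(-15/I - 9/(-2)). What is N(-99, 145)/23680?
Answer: -2149/1562880 ≈ -0.0013750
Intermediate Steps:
N(I, L) = -63/2 + 105/I (N(I, L) = -7*(-15/I - 9*(-½)) = -7*(-15/I + 9/2) = -7*(9/2 - 15/I) = -63/2 + 105/I)
N(-99, 145)/23680 = (-63/2 + 105/(-99))/23680 = (-63/2 + 105*(-1/99))*(1/23680) = (-63/2 - 35/33)*(1/23680) = -2149/66*1/23680 = -2149/1562880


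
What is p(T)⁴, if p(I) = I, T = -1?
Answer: 1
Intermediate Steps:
p(T)⁴ = (-1)⁴ = 1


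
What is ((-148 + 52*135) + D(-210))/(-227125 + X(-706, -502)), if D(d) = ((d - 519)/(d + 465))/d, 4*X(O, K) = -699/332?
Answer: -27149951384/897327529525 ≈ -0.030256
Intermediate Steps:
X(O, K) = -699/1328 (X(O, K) = (-699/332)/4 = (-699*1/332)/4 = (1/4)*(-699/332) = -699/1328)
D(d) = (-519 + d)/(d*(465 + d)) (D(d) = ((-519 + d)/(465 + d))/d = (-519 + d)/(d*(465 + d)))
((-148 + 52*135) + D(-210))/(-227125 + X(-706, -502)) = ((-148 + 52*135) + (-519 - 210)/((-210)*(465 - 210)))/(-227125 - 699/1328) = ((-148 + 7020) - 1/210*(-729)/255)/(-301622699/1328) = (6872 - 1/210*1/255*(-729))*(-1328/301622699) = (6872 + 81/5950)*(-1328/301622699) = (40888481/5950)*(-1328/301622699) = -27149951384/897327529525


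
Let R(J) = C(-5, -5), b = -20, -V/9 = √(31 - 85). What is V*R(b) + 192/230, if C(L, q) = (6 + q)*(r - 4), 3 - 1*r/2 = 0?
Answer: 96/115 - 54*I*√6 ≈ 0.83478 - 132.27*I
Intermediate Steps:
r = 6 (r = 6 - 2*0 = 6 + 0 = 6)
V = -27*I*√6 (V = -9*√(31 - 85) = -27*I*√6 ≈ -66.136*I)
C(L, q) = 12 + 2*q (C(L, q) = (6 + q)*(6 - 4) = (6 + q)*2 = 12 + 2*q)
R(J) = 2 (R(J) = 12 + 2*(-5) = 12 - 10 = 2)
V*R(b) + 192/230 = -27*I*√6*2 + 192/230 = -54*I*√6 + 192*(1/230) = -54*I*√6 + 96/115 = 96/115 - 54*I*√6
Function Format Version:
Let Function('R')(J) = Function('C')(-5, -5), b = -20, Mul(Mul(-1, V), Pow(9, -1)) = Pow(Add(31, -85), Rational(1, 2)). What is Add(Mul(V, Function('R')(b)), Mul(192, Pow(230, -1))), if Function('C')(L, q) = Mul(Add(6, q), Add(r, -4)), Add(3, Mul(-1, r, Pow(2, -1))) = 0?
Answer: Add(Rational(96, 115), Mul(-54, I, Pow(6, Rational(1, 2)))) ≈ Add(0.83478, Mul(-132.27, I))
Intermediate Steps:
r = 6 (r = Add(6, Mul(-2, 0)) = Add(6, 0) = 6)
V = Mul(-27, I, Pow(6, Rational(1, 2))) (V = Mul(-9, Pow(Add(31, -85), Rational(1, 2))) = Mul(-9, Pow(-54, Rational(1, 2))) = Mul(-9, Mul(3, I, Pow(6, Rational(1, 2)))) = Mul(-27, I, Pow(6, Rational(1, 2))) ≈ Mul(-66.136, I))
Function('C')(L, q) = Add(12, Mul(2, q)) (Function('C')(L, q) = Mul(Add(6, q), Add(6, -4)) = Mul(Add(6, q), 2) = Add(12, Mul(2, q)))
Function('R')(J) = 2 (Function('R')(J) = Add(12, Mul(2, -5)) = Add(12, -10) = 2)
Add(Mul(V, Function('R')(b)), Mul(192, Pow(230, -1))) = Add(Mul(Mul(-27, I, Pow(6, Rational(1, 2))), 2), Mul(192, Pow(230, -1))) = Add(Mul(-54, I, Pow(6, Rational(1, 2))), Mul(192, Rational(1, 230))) = Add(Mul(-54, I, Pow(6, Rational(1, 2))), Rational(96, 115)) = Add(Rational(96, 115), Mul(-54, I, Pow(6, Rational(1, 2))))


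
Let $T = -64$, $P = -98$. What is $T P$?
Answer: $6272$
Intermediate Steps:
$T P = \left(-64\right) \left(-98\right) = 6272$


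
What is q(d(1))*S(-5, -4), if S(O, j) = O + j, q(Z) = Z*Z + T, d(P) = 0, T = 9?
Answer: -81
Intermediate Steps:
q(Z) = 9 + Z² (q(Z) = Z*Z + 9 = Z² + 9 = 9 + Z²)
q(d(1))*S(-5, -4) = (9 + 0²)*(-5 - 4) = (9 + 0)*(-9) = 9*(-9) = -81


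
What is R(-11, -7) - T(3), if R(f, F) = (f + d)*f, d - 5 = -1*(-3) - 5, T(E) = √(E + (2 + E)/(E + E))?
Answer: 88 - √138/6 ≈ 86.042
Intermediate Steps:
T(E) = √(E + (2 + E)/(2*E)) (T(E) = √(E + (2 + E)/((2*E))) = √(E + (2 + E)*(1/(2*E))) = √(E + (2 + E)/(2*E)))
d = 3 (d = 5 + (-1*(-3) - 5) = 5 + (3 - 5) = 5 - 2 = 3)
R(f, F) = f*(3 + f) (R(f, F) = (f + 3)*f = (3 + f)*f = f*(3 + f))
R(-11, -7) - T(3) = -11*(3 - 11) - √(2 + 4*3 + 4/3)/2 = -11*(-8) - √(2 + 12 + 4*(⅓))/2 = 88 - √(2 + 12 + 4/3)/2 = 88 - √(46/3)/2 = 88 - √138/3/2 = 88 - √138/6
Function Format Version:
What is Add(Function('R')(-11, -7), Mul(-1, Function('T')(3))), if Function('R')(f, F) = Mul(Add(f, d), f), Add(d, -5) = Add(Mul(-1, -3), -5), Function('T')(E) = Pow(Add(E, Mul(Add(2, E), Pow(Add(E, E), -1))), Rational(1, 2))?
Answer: Add(88, Mul(Rational(-1, 6), Pow(138, Rational(1, 2)))) ≈ 86.042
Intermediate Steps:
Function('T')(E) = Pow(Add(E, Mul(Rational(1, 2), Pow(E, -1), Add(2, E))), Rational(1, 2)) (Function('T')(E) = Pow(Add(E, Mul(Add(2, E), Pow(Mul(2, E), -1))), Rational(1, 2)) = Pow(Add(E, Mul(Add(2, E), Mul(Rational(1, 2), Pow(E, -1)))), Rational(1, 2)) = Pow(Add(E, Mul(Rational(1, 2), Pow(E, -1), Add(2, E))), Rational(1, 2)))
d = 3 (d = Add(5, Add(Mul(-1, -3), -5)) = Add(5, Add(3, -5)) = Add(5, -2) = 3)
Function('R')(f, F) = Mul(f, Add(3, f)) (Function('R')(f, F) = Mul(Add(f, 3), f) = Mul(Add(3, f), f) = Mul(f, Add(3, f)))
Add(Function('R')(-11, -7), Mul(-1, Function('T')(3))) = Add(Mul(-11, Add(3, -11)), Mul(-1, Mul(Rational(1, 2), Pow(Add(2, Mul(4, 3), Mul(4, Pow(3, -1))), Rational(1, 2))))) = Add(Mul(-11, -8), Mul(-1, Mul(Rational(1, 2), Pow(Add(2, 12, Mul(4, Rational(1, 3))), Rational(1, 2))))) = Add(88, Mul(-1, Mul(Rational(1, 2), Pow(Add(2, 12, Rational(4, 3)), Rational(1, 2))))) = Add(88, Mul(-1, Mul(Rational(1, 2), Pow(Rational(46, 3), Rational(1, 2))))) = Add(88, Mul(-1, Mul(Rational(1, 2), Mul(Rational(1, 3), Pow(138, Rational(1, 2)))))) = Add(88, Mul(-1, Mul(Rational(1, 6), Pow(138, Rational(1, 2))))) = Add(88, Mul(Rational(-1, 6), Pow(138, Rational(1, 2))))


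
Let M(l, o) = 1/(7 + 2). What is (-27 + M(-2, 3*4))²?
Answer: 58564/81 ≈ 723.01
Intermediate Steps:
M(l, o) = ⅑ (M(l, o) = 1/9 = ⅑)
(-27 + M(-2, 3*4))² = (-27 + ⅑)² = (-242/9)² = 58564/81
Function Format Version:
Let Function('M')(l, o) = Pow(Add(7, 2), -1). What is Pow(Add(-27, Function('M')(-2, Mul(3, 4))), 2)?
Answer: Rational(58564, 81) ≈ 723.01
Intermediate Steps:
Function('M')(l, o) = Rational(1, 9) (Function('M')(l, o) = Pow(9, -1) = Rational(1, 9))
Pow(Add(-27, Function('M')(-2, Mul(3, 4))), 2) = Pow(Add(-27, Rational(1, 9)), 2) = Pow(Rational(-242, 9), 2) = Rational(58564, 81)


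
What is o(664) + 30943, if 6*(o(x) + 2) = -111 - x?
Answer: 184871/6 ≈ 30812.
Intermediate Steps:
o(x) = -41/2 - x/6 (o(x) = -2 + (-111 - x)/6 = -2 + (-37/2 - x/6) = -41/2 - x/6)
o(664) + 30943 = (-41/2 - 1/6*664) + 30943 = (-41/2 - 332/3) + 30943 = -787/6 + 30943 = 184871/6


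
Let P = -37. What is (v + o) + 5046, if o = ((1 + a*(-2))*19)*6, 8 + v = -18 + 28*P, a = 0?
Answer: 4098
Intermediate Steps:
v = -1062 (v = -8 + (-18 + 28*(-37)) = -8 + (-18 - 1036) = -8 - 1054 = -1062)
o = 114 (o = ((1 + 0*(-2))*19)*6 = ((1 + 0)*19)*6 = (1*19)*6 = 19*6 = 114)
(v + o) + 5046 = (-1062 + 114) + 5046 = -948 + 5046 = 4098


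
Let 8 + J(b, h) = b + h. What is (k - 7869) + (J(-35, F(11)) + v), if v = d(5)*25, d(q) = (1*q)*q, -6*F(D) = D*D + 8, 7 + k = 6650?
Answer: -1331/2 ≈ -665.50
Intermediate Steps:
k = 6643 (k = -7 + 6650 = 6643)
F(D) = -4/3 - D²/6 (F(D) = -(D*D + 8)/6 = -(D² + 8)/6 = -(8 + D²)/6 = -4/3 - D²/6)
d(q) = q² (d(q) = q*q = q²)
J(b, h) = -8 + b + h (J(b, h) = -8 + (b + h) = -8 + b + h)
v = 625 (v = 5²*25 = 25*25 = 625)
(k - 7869) + (J(-35, F(11)) + v) = (6643 - 7869) + ((-8 - 35 + (-4/3 - ⅙*11²)) + 625) = -1226 + ((-8 - 35 + (-4/3 - ⅙*121)) + 625) = -1226 + ((-8 - 35 + (-4/3 - 121/6)) + 625) = -1226 + ((-8 - 35 - 43/2) + 625) = -1226 + (-129/2 + 625) = -1226 + 1121/2 = -1331/2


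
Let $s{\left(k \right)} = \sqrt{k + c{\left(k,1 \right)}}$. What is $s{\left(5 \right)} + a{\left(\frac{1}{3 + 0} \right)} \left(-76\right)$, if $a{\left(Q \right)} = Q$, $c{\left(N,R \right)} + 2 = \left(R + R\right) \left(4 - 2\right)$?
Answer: $- \frac{76}{3} + \sqrt{7} \approx -22.688$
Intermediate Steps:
$c{\left(N,R \right)} = -2 + 4 R$ ($c{\left(N,R \right)} = -2 + \left(R + R\right) \left(4 - 2\right) = -2 + 2 R 2 = -2 + 4 R$)
$s{\left(k \right)} = \sqrt{2 + k}$ ($s{\left(k \right)} = \sqrt{k + \left(-2 + 4 \cdot 1\right)} = \sqrt{k + \left(-2 + 4\right)} = \sqrt{k + 2} = \sqrt{2 + k}$)
$s{\left(5 \right)} + a{\left(\frac{1}{3 + 0} \right)} \left(-76\right) = \sqrt{2 + 5} + \frac{1}{3 + 0} \left(-76\right) = \sqrt{7} + \frac{1}{3} \left(-76\right) = \sqrt{7} - \frac{76}{3} = - \frac{76}{3} + \sqrt{7}$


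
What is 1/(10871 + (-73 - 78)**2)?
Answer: 1/33672 ≈ 2.9698e-5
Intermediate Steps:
1/(10871 + (-73 - 78)**2) = 1/(10871 + (-151)**2) = 1/(10871 + 22801) = 1/33672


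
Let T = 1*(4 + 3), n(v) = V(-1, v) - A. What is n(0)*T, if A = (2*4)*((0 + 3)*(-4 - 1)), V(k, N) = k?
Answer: 833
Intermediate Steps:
A = -120 (A = 8*(3*(-5)) = 8*(-15) = -120)
n(v) = 119 (n(v) = -1 - 1*(-120) = -1 + 120 = 119)
T = 7 (T = 1*7 = 7)
n(0)*T = 119*7 = 833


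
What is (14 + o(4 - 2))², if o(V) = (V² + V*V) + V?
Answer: 576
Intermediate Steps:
o(V) = V + 2*V² (o(V) = (V² + V²) + V = 2*V² + V = V + 2*V²)
(14 + o(4 - 2))² = (14 + (4 - 2)*(1 + 2*(4 - 2)))² = (14 + 2*(1 + 2*2))² = (14 + 2*(1 + 4))² = (14 + 2*5)² = (14 + 10)² = 24² = 576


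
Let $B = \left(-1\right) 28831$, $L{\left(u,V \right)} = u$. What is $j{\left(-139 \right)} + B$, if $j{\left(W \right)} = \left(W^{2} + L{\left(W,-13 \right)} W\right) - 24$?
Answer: $9787$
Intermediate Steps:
$B = -28831$
$j{\left(W \right)} = -24 + 2 W^{2}$ ($j{\left(W \right)} = \left(W^{2} + W W\right) - 24 = \left(W^{2} + W^{2}\right) - 24 = 2 W^{2} - 24 = -24 + 2 W^{2}$)
$j{\left(-139 \right)} + B = \left(-24 + 2 \left(-139\right)^{2}\right) - 28831 = \left(-24 + 2 \cdot 19321\right) - 28831 = \left(-24 + 38642\right) - 28831 = 38618 - 28831 = 9787$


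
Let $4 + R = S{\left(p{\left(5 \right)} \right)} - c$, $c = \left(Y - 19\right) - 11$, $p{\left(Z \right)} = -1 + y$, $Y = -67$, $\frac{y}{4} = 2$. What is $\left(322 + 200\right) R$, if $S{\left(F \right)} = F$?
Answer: $52200$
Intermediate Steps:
$y = 8$ ($y = 4 \cdot 2 = 8$)
$p{\left(Z \right)} = 7$ ($p{\left(Z \right)} = -1 + 8 = 7$)
$c = -97$ ($c = \left(-67 - 19\right) - 11 = -86 - 11 = -97$)
$R = 100$ ($R = -4 + \left(7 - -97\right) = -4 + \left(7 + 97\right) = -4 + 104 = 100$)
$\left(322 + 200\right) R = \left(322 + 200\right) 100 = 522 \cdot 100 = 52200$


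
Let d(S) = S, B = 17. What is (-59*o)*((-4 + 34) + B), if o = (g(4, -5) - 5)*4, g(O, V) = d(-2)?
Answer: 77644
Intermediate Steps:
g(O, V) = -2
o = -28 (o = (-2 - 5)*4 = -7*4 = -28)
(-59*o)*((-4 + 34) + B) = (-59*(-28))*((-4 + 34) + 17) = 1652*(30 + 17) = 1652*47 = 77644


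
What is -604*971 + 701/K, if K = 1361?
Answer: -798204023/1361 ≈ -5.8648e+5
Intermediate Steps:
-604*971 + 701/K = -604*971 + 701/1361 = -586484 + 701*(1/1361) = -586484 + 701/1361 = -798204023/1361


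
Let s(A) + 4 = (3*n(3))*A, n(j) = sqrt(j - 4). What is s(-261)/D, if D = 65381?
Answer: -4/65381 - 783*I/65381 ≈ -6.118e-5 - 0.011976*I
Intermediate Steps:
n(j) = sqrt(-4 + j)
s(A) = -4 + 3*I*A (s(A) = -4 + (3*sqrt(-4 + 3))*A = -4 + (3*sqrt(-1))*A = -4 + (3*I)*A = -4 + 3*I*A)
s(-261)/D = (-4 + 3*I*(-261))/65381 = (-4 - 783*I)*(1/65381) = -4/65381 - 783*I/65381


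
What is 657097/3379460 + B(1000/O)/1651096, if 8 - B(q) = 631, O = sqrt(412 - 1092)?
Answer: 38672315169/199279031720 ≈ 0.19406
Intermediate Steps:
O = 2*I*sqrt(170) (O = sqrt(-680) = 2*I*sqrt(170) ≈ 26.077*I)
B(q) = -623 (B(q) = 8 - 1*631 = 8 - 631 = -623)
657097/3379460 + B(1000/O)/1651096 = 657097/3379460 - 623/1651096 = 657097*(1/3379460) - 623*1/1651096 = 93871/482780 - 623/1651096 = 38672315169/199279031720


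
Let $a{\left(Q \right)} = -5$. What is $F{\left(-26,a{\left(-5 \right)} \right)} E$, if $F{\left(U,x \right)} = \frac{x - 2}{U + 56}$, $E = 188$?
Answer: $- \frac{658}{15} \approx -43.867$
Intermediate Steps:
$F{\left(U,x \right)} = \frac{-2 + x}{56 + U}$
$F{\left(-26,a{\left(-5 \right)} \right)} E = \frac{-2 - 5}{56 - 26} \cdot 188 = \frac{1}{30} \left(-7\right) 188 = \left(- \frac{7}{30}\right) 188 = - \frac{658}{15}$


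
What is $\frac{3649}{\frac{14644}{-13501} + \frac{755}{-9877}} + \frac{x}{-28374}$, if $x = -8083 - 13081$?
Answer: $- \frac{766848946853425}{244066910449} \approx -3142.0$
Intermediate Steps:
$x = -21164$
$\frac{3649}{\frac{14644}{-13501} + \frac{755}{-9877}} + \frac{x}{-28374} = \frac{3649}{\frac{14644}{-13501} + \frac{755}{-9877}} - \frac{21164}{-28374} = \frac{3649}{14644 \left(- \frac{1}{13501}\right) + 755 \left(- \frac{1}{9877}\right)} - - \frac{10582}{14187} = \frac{3649}{- \frac{14644}{13501} - \frac{755}{9877}} + \frac{10582}{14187} = \frac{3649}{- \frac{154832043}{133349377}} + \frac{10582}{14187} = 3649 \left(- \frac{133349377}{154832043}\right) + \frac{10582}{14187} = - \frac{486591876673}{154832043} + \frac{10582}{14187} = - \frac{766848946853425}{244066910449}$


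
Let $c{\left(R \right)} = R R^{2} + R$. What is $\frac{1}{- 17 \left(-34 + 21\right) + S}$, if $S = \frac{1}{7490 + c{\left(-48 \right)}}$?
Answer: $\frac{103150}{22796149} \approx 0.0045249$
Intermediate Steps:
$c{\left(R \right)} = R + R^{3}$ ($c{\left(R \right)} = R^{3} + R = R + R^{3}$)
$S = - \frac{1}{103150}$ ($S = \frac{1}{7490 + \left(-48 + \left(-48\right)^{3}\right)} = \frac{1}{7490 - 110640} = \frac{1}{-103150} = - \frac{1}{103150} \approx -9.6946 \cdot 10^{-6}$)
$\frac{1}{- 17 \left(-34 + 21\right) + S} = \frac{1}{- 17 \left(-34 + 21\right) - \frac{1}{103150}} = \frac{1}{\left(-17\right) \left(-13\right) - \frac{1}{103150}} = \frac{1}{221 - \frac{1}{103150}} = \frac{1}{\frac{22796149}{103150}} = \frac{103150}{22796149}$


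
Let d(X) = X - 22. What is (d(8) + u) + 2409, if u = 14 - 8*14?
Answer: 2297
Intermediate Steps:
d(X) = -22 + X
u = -98 (u = 14 - 112 = -98)
(d(8) + u) + 2409 = ((-22 + 8) - 98) + 2409 = (-14 - 98) + 2409 = -112 + 2409 = 2297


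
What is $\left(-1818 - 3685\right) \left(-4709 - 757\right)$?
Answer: $30079398$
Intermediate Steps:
$\left(-1818 - 3685\right) \left(-4709 - 757\right) = \left(-5503\right) \left(-5466\right) = 30079398$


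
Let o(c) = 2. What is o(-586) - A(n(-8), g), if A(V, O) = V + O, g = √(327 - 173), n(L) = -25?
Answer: 27 - √154 ≈ 14.590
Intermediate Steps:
g = √154 ≈ 12.410
A(V, O) = O + V
o(-586) - A(n(-8), g) = 2 - (√154 - 25) = 2 - (-25 + √154) = 2 + (25 - √154) = 27 - √154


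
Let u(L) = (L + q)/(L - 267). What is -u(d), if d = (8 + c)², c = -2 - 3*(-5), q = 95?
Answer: -268/87 ≈ -3.0805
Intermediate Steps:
c = 13 (c = -2 + 15 = 13)
d = 441 (d = (8 + 13)² = 21² = 441)
u(L) = (95 + L)/(-267 + L) (u(L) = (L + 95)/(L - 267) = (95 + L)/(-267 + L))
-u(d) = -(95 + 441)/(-267 + 441) = -536/174 = -1*268/87 = -268/87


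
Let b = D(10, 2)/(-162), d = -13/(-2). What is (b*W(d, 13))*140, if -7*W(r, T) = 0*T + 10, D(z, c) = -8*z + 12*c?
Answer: -5600/81 ≈ -69.136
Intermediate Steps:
d = 13/2 (d = -13*(-½) = 13/2 ≈ 6.5000)
b = 28/81 (b = (-8*10 + 12*2)/(-162) = (-80 + 24)*(-1/162) = -56*(-1/162) = 28/81 ≈ 0.34568)
W(r, T) = -10/7 (W(r, T) = -(0*T + 10)/7 = -(0 + 10)/7 = -⅐*10 = -10/7)
(b*W(d, 13))*140 = ((28/81)*(-10/7))*140 = -40/81*140 = -5600/81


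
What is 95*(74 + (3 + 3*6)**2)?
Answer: 48925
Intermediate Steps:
95*(74 + (3 + 3*6)**2) = 95*(74 + (3 + 18)**2) = 95*(74 + 21**2) = 95*(74 + 441) = 95*515 = 48925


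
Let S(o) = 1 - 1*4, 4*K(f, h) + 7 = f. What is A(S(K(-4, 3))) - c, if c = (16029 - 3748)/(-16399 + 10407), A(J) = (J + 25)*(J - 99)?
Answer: -13433767/5992 ≈ -2241.9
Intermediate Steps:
K(f, h) = -7/4 + f/4
S(o) = -3 (S(o) = 1 - 4 = -3)
A(J) = (-99 + J)*(25 + J) (A(J) = (25 + J)*(-99 + J) = (-99 + J)*(25 + J))
c = -12281/5992 (c = 12281/(-5992) = 12281*(-1/5992) = -12281/5992 ≈ -2.0496)
A(S(K(-4, 3))) - c = (-2475 + (-3)**2 - 74*(-3)) - 1*(-12281/5992) = (-2475 + 9 + 222) + 12281/5992 = -2244 + 12281/5992 = -13433767/5992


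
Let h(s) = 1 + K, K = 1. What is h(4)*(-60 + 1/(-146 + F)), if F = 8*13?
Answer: -2521/21 ≈ -120.05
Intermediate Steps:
F = 104
h(s) = 2 (h(s) = 1 + 1 = 2)
h(4)*(-60 + 1/(-146 + F)) = 2*(-60 + 1/(-146 + 104)) = 2*(-60 + 1/(-42)) = 2*(-60 - 1/42) = 2*(-2521/42) = -2521/21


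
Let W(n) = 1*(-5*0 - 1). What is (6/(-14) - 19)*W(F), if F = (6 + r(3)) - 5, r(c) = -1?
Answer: 136/7 ≈ 19.429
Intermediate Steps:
F = 0 (F = (6 - 1) - 5 = 5 - 5 = 0)
W(n) = -1 (W(n) = 1*(0 - 1) = 1*(-1) = -1)
(6/(-14) - 19)*W(F) = (6/(-14) - 19)*(-1) = (6*(-1/14) - 19)*(-1) = (-3/7 - 19)*(-1) = -136/7*(-1) = 136/7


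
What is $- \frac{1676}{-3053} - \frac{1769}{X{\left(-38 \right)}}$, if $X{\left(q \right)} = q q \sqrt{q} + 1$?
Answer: $\frac{132792742487}{241904970957} + \frac{2554436 i \sqrt{38}}{79235169} \approx 0.54895 + 0.19873 i$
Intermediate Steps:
$X{\left(q \right)} = 1 + q^{\frac{5}{2}}$ ($X{\left(q \right)} = q q^{\frac{3}{2}} + 1 = q^{\frac{5}{2}} + 1 = 1 + q^{\frac{5}{2}}$)
$- \frac{1676}{-3053} - \frac{1769}{X{\left(-38 \right)}} = - \frac{1676}{-3053} - \frac{1769}{1 + \left(-38\right)^{\frac{5}{2}}} = \left(-1676\right) \left(- \frac{1}{3053}\right) - \frac{1769}{1 + 1444 i \sqrt{38}} = \frac{1676}{3053} - \frac{1769}{1 + 1444 i \sqrt{38}}$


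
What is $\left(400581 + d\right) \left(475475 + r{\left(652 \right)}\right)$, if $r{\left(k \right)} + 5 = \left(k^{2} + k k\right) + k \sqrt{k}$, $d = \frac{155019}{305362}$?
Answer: $\frac{81080037634458099}{152681} + \frac{79754185462332 \sqrt{163}}{152681} \approx 5.3771 \cdot 10^{11}$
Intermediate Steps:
$d = \frac{155019}{305362}$ ($d = 155019 \cdot \frac{1}{305362} = \frac{155019}{305362} \approx 0.50766$)
$r{\left(k \right)} = -5 + k^{\frac{3}{2}} + 2 k^{2}$ ($r{\left(k \right)} = -5 + \left(\left(k^{2} + k k\right) + k \sqrt{k}\right) = -5 + \left(\left(k^{2} + k^{2}\right) + k^{\frac{3}{2}}\right) = -5 + \left(2 k^{2} + k^{\frac{3}{2}}\right) = -5 + \left(k^{\frac{3}{2}} + 2 k^{2}\right) = -5 + k^{\frac{3}{2}} + 2 k^{2}$)
$\left(400581 + d\right) \left(475475 + r{\left(652 \right)}\right) = \left(400581 + \frac{155019}{305362}\right) \left(475475 + \left(-5 + 652^{\frac{3}{2}} + 2 \cdot 652^{2}\right)\right) = \frac{122322370341 \left(475475 + \left(-5 + 1304 \sqrt{163} + 2 \cdot 425104\right)\right)}{305362} = \frac{122322370341 \left(475475 + \left(-5 + 1304 \sqrt{163} + 850208\right)\right)}{305362} = \frac{122322370341 \left(475475 + \left(850203 + 1304 \sqrt{163}\right)\right)}{305362} = \frac{122322370341 \left(1325678 + 1304 \sqrt{163}\right)}{305362} = \frac{81080037634458099}{152681} + \frac{79754185462332 \sqrt{163}}{152681}$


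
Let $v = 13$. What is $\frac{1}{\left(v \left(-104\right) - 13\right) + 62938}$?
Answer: $\frac{1}{61573} \approx 1.6241 \cdot 10^{-5}$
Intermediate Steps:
$\frac{1}{\left(v \left(-104\right) - 13\right) + 62938} = \frac{1}{\left(13 \left(-104\right) - 13\right) + 62938} = \frac{1}{\left(-1352 - 13\right) + 62938} = \frac{1}{-1365 + 62938} = \frac{1}{61573}$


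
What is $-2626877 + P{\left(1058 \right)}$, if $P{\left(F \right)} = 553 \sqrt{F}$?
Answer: $-2626877 + 12719 \sqrt{2} \approx -2.6089 \cdot 10^{6}$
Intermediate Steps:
$-2626877 + P{\left(1058 \right)} = -2626877 + 553 \sqrt{1058} = -2626877 + 553 \cdot 23 \sqrt{2} = -2626877 + 12719 \sqrt{2}$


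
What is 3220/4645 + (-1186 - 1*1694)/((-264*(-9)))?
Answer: -15908/30657 ≈ -0.51890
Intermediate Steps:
3220/4645 + (-1186 - 1*1694)/((-264*(-9))) = 3220*(1/4645) + (-1186 - 1694)/2376 = 644/929 - 2880*1/2376 = 644/929 - 40/33 = -15908/30657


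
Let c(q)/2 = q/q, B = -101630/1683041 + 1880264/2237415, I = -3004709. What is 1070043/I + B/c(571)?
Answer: 383255563215854938/11314716035536981635 ≈ 0.033872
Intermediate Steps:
B = 2937172916374/3765661179015 (B = -101630*1/1683041 + 1880264*(1/2237415) = -101630/1683041 + 1880264/2237415 = 2937172916374/3765661179015 ≈ 0.77999)
c(q) = 2 (c(q) = 2*(q/q) = 2*1 = 2)
1070043/I + B/c(571) = 1070043/(-3004709) + (2937172916374/3765661179015)/2 = 1070043*(-1/3004709) + (2937172916374/3765661179015)*(½) = -1070043/3004709 + 1468586458187/3765661179015 = 383255563215854938/11314716035536981635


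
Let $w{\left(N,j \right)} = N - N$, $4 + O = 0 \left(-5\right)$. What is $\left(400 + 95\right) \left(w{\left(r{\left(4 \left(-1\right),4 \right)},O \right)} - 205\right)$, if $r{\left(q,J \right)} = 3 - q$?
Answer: $-101475$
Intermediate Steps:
$O = -4$ ($O = -4 + 0 \left(-5\right) = -4 + 0 = -4$)
$w{\left(N,j \right)} = 0$
$\left(400 + 95\right) \left(w{\left(r{\left(4 \left(-1\right),4 \right)},O \right)} - 205\right) = \left(400 + 95\right) \left(0 - 205\right) = 495 \left(-205\right) = -101475$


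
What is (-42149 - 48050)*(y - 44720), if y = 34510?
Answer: 920931790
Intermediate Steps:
(-42149 - 48050)*(y - 44720) = (-42149 - 48050)*(34510 - 44720) = -90199*(-10210) = 920931790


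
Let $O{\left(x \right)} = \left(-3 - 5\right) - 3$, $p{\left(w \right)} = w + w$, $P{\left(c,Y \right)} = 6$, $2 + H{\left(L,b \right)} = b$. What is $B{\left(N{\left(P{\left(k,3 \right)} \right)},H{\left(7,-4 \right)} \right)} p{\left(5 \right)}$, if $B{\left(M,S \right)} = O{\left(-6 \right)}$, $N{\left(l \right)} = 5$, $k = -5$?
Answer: $-110$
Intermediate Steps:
$H{\left(L,b \right)} = -2 + b$
$p{\left(w \right)} = 2 w$
$O{\left(x \right)} = -11$ ($O{\left(x \right)} = -8 - 3 = -11$)
$B{\left(M,S \right)} = -11$
$B{\left(N{\left(P{\left(k,3 \right)} \right)},H{\left(7,-4 \right)} \right)} p{\left(5 \right)} = - 11 \cdot 2 \cdot 5 = \left(-11\right) 10 = -110$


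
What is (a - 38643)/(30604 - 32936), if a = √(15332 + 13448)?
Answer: 3513/212 - √7195/1166 ≈ 16.498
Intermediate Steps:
a = 2*√7195 (a = √28780 = 2*√7195 ≈ 169.65)
(a - 38643)/(30604 - 32936) = (2*√7195 - 38643)/(30604 - 32936) = (-38643 + 2*√7195)/(-2332) = (-38643 + 2*√7195)*(-1/2332) = 3513/212 - √7195/1166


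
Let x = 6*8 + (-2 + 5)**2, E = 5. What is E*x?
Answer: 285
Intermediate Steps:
x = 57 (x = 48 + 3**2 = 48 + 9 = 57)
E*x = 5*57 = 285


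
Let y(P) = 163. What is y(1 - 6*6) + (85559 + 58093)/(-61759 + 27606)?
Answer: 5423287/34153 ≈ 158.79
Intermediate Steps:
y(1 - 6*6) + (85559 + 58093)/(-61759 + 27606) = 163 + (85559 + 58093)/(-61759 + 27606) = 163 + 143652/(-34153) = 163 + 143652*(-1/34153) = 163 - 143652/34153 = 5423287/34153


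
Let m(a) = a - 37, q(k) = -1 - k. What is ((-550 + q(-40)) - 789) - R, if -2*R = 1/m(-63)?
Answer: -260001/200 ≈ -1300.0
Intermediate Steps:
m(a) = -37 + a
R = 1/200 (R = -1/(2*(-37 - 63)) = -½/(-100) = -½*(-1/100) = 1/200 ≈ 0.0050000)
((-550 + q(-40)) - 789) - R = ((-550 + (-1 - 1*(-40))) - 789) - 1*1/200 = ((-550 + (-1 + 40)) - 789) - 1/200 = ((-550 + 39) - 789) - 1/200 = (-511 - 789) - 1/200 = -1300 - 1/200 = -260001/200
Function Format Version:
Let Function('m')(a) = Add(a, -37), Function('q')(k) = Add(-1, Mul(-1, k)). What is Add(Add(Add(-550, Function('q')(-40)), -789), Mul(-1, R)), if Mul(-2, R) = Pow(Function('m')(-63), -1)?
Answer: Rational(-260001, 200) ≈ -1300.0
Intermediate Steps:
Function('m')(a) = Add(-37, a)
R = Rational(1, 200) (R = Mul(Rational(-1, 2), Pow(Add(-37, -63), -1)) = Mul(Rational(-1, 2), Pow(-100, -1)) = Mul(Rational(-1, 2), Rational(-1, 100)) = Rational(1, 200) ≈ 0.0050000)
Add(Add(Add(-550, Function('q')(-40)), -789), Mul(-1, R)) = Add(Add(Add(-550, Add(-1, Mul(-1, -40))), -789), Mul(-1, Rational(1, 200))) = Add(Add(Add(-550, Add(-1, 40)), -789), Rational(-1, 200)) = Add(Add(Add(-550, 39), -789), Rational(-1, 200)) = Add(Add(-511, -789), Rational(-1, 200)) = Add(-1300, Rational(-1, 200)) = Rational(-260001, 200)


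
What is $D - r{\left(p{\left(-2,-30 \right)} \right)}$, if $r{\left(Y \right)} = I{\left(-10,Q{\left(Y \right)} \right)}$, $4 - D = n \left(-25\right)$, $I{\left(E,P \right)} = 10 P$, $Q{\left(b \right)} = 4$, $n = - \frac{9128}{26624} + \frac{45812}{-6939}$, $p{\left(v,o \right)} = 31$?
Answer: $- \frac{4840841087}{23092992} \approx -209.62$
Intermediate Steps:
$n = - \frac{160379735}{23092992}$ ($n = \left(-9128\right) \frac{1}{26624} + 45812 \left(- \frac{1}{6939}\right) = - \frac{1141}{3328} - \frac{45812}{6939} = - \frac{160379735}{23092992} \approx -6.945$)
$D = - \frac{3917121407}{23092992}$ ($D = 4 - \left(- \frac{160379735}{23092992}\right) \left(-25\right) = 4 - \frac{4009493375}{23092992} = - \frac{3917121407}{23092992} \approx -169.62$)
$r{\left(Y \right)} = 40$ ($r{\left(Y \right)} = 10 \cdot 4 = 40$)
$D - r{\left(p{\left(-2,-30 \right)} \right)} = - \frac{3917121407}{23092992} - 40 = - \frac{4840841087}{23092992}$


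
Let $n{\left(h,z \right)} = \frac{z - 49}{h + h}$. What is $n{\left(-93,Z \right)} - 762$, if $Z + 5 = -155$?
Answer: $- \frac{141523}{186} \approx -760.88$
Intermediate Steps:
$Z = -160$ ($Z = -5 - 155 = -160$)
$n{\left(h,z \right)} = \frac{-49 + z}{2 h}$
$n{\left(-93,Z \right)} - 762 = \frac{-49 - 160}{2 \left(-93\right)} - 762 = \frac{1}{2} \left(- \frac{1}{93}\right) \left(-209\right) - 762 = \frac{209}{186} - 762 = - \frac{141523}{186}$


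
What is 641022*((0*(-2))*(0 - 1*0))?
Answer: 0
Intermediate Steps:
641022*((0*(-2))*(0 - 1*0)) = 641022*(0*(0 + 0)) = 641022*(0*0) = 641022*0 = 0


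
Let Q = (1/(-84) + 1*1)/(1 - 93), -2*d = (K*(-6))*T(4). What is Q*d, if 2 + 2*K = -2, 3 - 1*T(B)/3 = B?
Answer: -249/1288 ≈ -0.19332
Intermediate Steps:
T(B) = 9 - 3*B
K = -2 (K = -1 + (1/2)*(-2) = -1 - 1 = -2)
d = 18 (d = -(-2*(-6))*(9 - 3*4)/2 = -6*(9 - 12) = -6*(-3) = -1/2*(-36) = 18)
Q = -83/7728 (Q = (-1/84 + 1)/(-92) = (83/84)*(-1/92) = -83/7728 ≈ -0.010740)
Q*d = -83/7728*18 = -249/1288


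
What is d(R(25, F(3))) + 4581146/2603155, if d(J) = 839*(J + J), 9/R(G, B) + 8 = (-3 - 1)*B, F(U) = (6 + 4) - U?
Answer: -2174884753/5206310 ≈ -417.74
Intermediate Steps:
F(U) = 10 - U
R(G, B) = 9/(-8 - 4*B) (R(G, B) = 9/(-8 + (-3 - 1)*B) = 9/(-8 - 4*B))
d(J) = 1678*J (d(J) = 839*(2*J) = 1678*J)
d(R(25, F(3))) + 4581146/2603155 = 1678*(-9/(8 + 4*(10 - 1*3))) + 4581146/2603155 = 1678*(-9/(8 + 4*(10 - 3))) + 4581146*(1/2603155) = 1678*(-9/(8 + 4*7)) + 4581146/2603155 = 1678*(-9/(8 + 28)) + 4581146/2603155 = 1678*(-9/36) + 4581146/2603155 = 1678*(-9*1/36) + 4581146/2603155 = 1678*(-¼) + 4581146/2603155 = -839/2 + 4581146/2603155 = -2174884753/5206310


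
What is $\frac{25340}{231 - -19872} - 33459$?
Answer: $- \frac{672600937}{20103} \approx -33458.0$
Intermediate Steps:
$\frac{25340}{231 - -19872} - 33459 = \frac{25340}{231 + 19872} - 33459 = \frac{25340}{20103} - 33459 = - \frac{672600937}{20103}$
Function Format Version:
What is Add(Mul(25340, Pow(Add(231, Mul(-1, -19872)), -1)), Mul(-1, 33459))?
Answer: Rational(-672600937, 20103) ≈ -33458.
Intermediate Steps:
Add(Mul(25340, Pow(Add(231, Mul(-1, -19872)), -1)), Mul(-1, 33459)) = Add(Mul(25340, Pow(Add(231, 19872), -1)), -33459) = Add(Mul(25340, Pow(20103, -1)), -33459) = Add(Mul(25340, Rational(1, 20103)), -33459) = Add(Rational(25340, 20103), -33459) = Rational(-672600937, 20103)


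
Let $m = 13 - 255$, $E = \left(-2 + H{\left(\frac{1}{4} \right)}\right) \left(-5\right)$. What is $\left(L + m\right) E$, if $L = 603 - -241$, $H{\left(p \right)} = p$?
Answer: $\frac{10535}{2} \approx 5267.5$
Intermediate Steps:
$L = 844$ ($L = 603 + 241 = 844$)
$E = \frac{35}{4}$ ($E = \left(-2 + \frac{1}{4}\right) \left(-5\right) = \left(- \frac{7}{4}\right) \left(-5\right) = \frac{35}{4} \approx 8.75$)
$m = -242$ ($m = 13 - 255 = -242$)
$\left(L + m\right) E = \left(844 - 242\right) \frac{35}{4} = 602 \cdot \frac{35}{4} = \frac{10535}{2}$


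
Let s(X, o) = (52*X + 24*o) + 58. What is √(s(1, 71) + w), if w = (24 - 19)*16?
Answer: √1894 ≈ 43.520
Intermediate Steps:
s(X, o) = 58 + 24*o + 52*X (s(X, o) = (24*o + 52*X) + 58 = 58 + 24*o + 52*X)
w = 80 (w = 5*16 = 80)
√(s(1, 71) + w) = √((58 + 24*71 + 52*1) + 80) = √((58 + 1704 + 52) + 80) = √(1814 + 80) = √1894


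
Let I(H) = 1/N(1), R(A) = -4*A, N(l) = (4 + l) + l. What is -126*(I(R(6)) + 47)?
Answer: -5943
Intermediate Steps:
N(l) = 4 + 2*l
I(H) = ⅙ (I(H) = 1/(4 + 2*1) = 1/(4 + 2) = 1/6 = ⅙)
-126*(I(R(6)) + 47) = -126*(⅙ + 47) = -126*283/6 = -5943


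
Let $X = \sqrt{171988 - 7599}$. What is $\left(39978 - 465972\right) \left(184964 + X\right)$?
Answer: $-78793554216 - 425994 \sqrt{164389} \approx -7.8966 \cdot 10^{10}$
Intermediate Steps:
$X = \sqrt{164389} \approx 405.45$
$\left(39978 - 465972\right) \left(184964 + X\right) = \left(39978 - 465972\right) \left(184964 + \sqrt{164389}\right) = - 425994 \left(184964 + \sqrt{164389}\right) = -78793554216 - 425994 \sqrt{164389}$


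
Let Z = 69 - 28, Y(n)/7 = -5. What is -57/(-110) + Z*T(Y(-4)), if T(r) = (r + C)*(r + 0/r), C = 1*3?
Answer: 5051257/110 ≈ 45921.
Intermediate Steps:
Y(n) = -35 (Y(n) = 7*(-5) = -35)
Z = 41
C = 3
T(r) = r*(3 + r) (T(r) = (r + 3)*(r + 0/r) = (3 + r)*(r + 0) = (3 + r)*r = r*(3 + r))
-57/(-110) + Z*T(Y(-4)) = -57/(-110) + 41*(-35*(3 - 35)) = -57*(-1/110) + 41*(-35*(-32)) = 57/110 + 41*1120 = 57/110 + 45920 = 5051257/110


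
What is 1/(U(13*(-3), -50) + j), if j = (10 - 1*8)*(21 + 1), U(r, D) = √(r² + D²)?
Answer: -44/2085 + √4021/2085 ≈ 0.0093100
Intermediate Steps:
U(r, D) = √(D² + r²)
j = 44 (j = (10 - 8)*22 = 2*22 = 44)
1/(U(13*(-3), -50) + j) = 1/(√((-50)² + (13*(-3))²) + 44) = 1/(√(2500 + (-39)²) + 44) = 1/(√(2500 + 1521) + 44) = 1/(√4021 + 44) = 1/(44 + √4021)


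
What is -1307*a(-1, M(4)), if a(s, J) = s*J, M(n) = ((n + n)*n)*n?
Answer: 167296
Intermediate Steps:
M(n) = 2*n**3 (M(n) = ((2*n)*n)*n = (2*n**2)*n = 2*n**3)
a(s, J) = J*s
-1307*a(-1, M(4)) = -1307*2*4**3*(-1) = -1307*2*64*(-1) = -167296*(-1) = -1307*(-128) = 167296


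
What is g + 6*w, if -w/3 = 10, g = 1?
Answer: -179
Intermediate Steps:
w = -30 (w = -3*10 = -30)
g + 6*w = 1 + 6*(-30) = 1 - 180 = -179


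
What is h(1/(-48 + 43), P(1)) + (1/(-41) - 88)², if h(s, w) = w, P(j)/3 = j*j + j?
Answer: 13034967/1681 ≈ 7754.3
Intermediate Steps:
P(j) = 3*j + 3*j² (P(j) = 3*(j*j + j) = 3*(j² + j) = 3*(j + j²) = 3*j + 3*j²)
h(1/(-48 + 43), P(1)) + (1/(-41) - 88)² = 3*1*(1 + 1) + (1/(-41) - 88)² = 3*1*2 + (-1/41 - 88)² = 6 + (-3609/41)² = 6 + 13024881/1681 = 13034967/1681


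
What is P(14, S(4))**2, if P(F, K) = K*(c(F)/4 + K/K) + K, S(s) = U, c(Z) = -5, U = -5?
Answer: 225/16 ≈ 14.063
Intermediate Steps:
S(s) = -5
P(F, K) = 3*K/4 (P(F, K) = K*(-5/4 + K/K) + K = K*(-5*1/4 + 1) + K = K*(-5/4 + 1) + K = K*(-1/4) + K = -K/4 + K = 3*K/4)
P(14, S(4))**2 = ((3/4)*(-5))**2 = (-15/4)**2 = 225/16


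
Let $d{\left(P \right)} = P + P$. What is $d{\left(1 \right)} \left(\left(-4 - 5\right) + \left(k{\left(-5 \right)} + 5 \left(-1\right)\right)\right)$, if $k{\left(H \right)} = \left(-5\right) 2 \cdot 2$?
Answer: $-68$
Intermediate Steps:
$d{\left(P \right)} = 2 P$
$k{\left(H \right)} = -20$ ($k{\left(H \right)} = \left(-10\right) 2 = -20$)
$d{\left(1 \right)} \left(\left(-4 - 5\right) + \left(k{\left(-5 \right)} + 5 \left(-1\right)\right)\right) = 2 \cdot 1 \left(\left(-4 - 5\right) + \left(-20 + 5 \left(-1\right)\right)\right) = 2 \left(-9 - 25\right) = 2 \left(-34\right) = -68$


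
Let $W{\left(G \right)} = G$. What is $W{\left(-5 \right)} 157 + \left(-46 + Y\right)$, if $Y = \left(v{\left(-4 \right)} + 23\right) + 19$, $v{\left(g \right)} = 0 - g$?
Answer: $-785$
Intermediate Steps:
$v{\left(g \right)} = - g$
$Y = 46$ ($Y = \left(\left(-1\right) \left(-4\right) + 23\right) + 19 = \left(4 + 23\right) + 19 = 27 + 19 = 46$)
$W{\left(-5 \right)} 157 + \left(-46 + Y\right) = \left(-5\right) 157 + \left(-46 + 46\right) = -785 + 0 = -785$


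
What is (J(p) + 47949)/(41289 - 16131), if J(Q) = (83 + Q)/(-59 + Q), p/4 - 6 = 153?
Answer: 13833646/7258083 ≈ 1.9060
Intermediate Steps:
p = 636 (p = 24 + 4*153 = 24 + 612 = 636)
J(Q) = (83 + Q)/(-59 + Q)
(J(p) + 47949)/(41289 - 16131) = ((83 + 636)/(-59 + 636) + 47949)/(41289 - 16131) = (719/577 + 47949)/25158 = ((1/577)*719 + 47949)*(1/25158) = (719/577 + 47949)*(1/25158) = (27667292/577)*(1/25158) = 13833646/7258083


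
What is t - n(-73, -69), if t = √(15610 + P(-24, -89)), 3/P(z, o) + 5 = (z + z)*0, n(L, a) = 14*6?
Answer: -84 + √390235/5 ≈ 40.938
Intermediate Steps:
n(L, a) = 84
P(z, o) = -⅗ (P(z, o) = 3/(-5 + (z + z)*0) = 3/(-5 + (2*z)*0) = 3/(-5 + 0) = 3/(-5) = 3*(-⅕) = -⅗)
t = √390235/5 (t = √(15610 - ⅗) = √(78047/5) = √390235/5 ≈ 124.94)
t - n(-73, -69) = √390235/5 - 1*84 = √390235/5 - 84 = -84 + √390235/5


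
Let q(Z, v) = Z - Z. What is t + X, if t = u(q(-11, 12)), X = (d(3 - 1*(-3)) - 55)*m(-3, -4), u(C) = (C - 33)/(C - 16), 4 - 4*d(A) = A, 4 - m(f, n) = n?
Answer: -7071/16 ≈ -441.94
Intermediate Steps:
q(Z, v) = 0
m(f, n) = 4 - n
d(A) = 1 - A/4
u(C) = (-33 + C)/(-16 + C)
X = -444 (X = ((1 - (3 - 1*(-3))/4) - 55)*(4 - 1*(-4)) = ((1 - (3 + 3)/4) - 55)*(4 + 4) = ((1 - ¼*6) - 55)*8 = ((1 - 3/2) - 55)*8 = (-½ - 55)*8 = -111/2*8 = -444)
t = 33/16 (t = (-33 + 0)/(-16 + 0) = -33/(-16) = -1/16*(-33) = 33/16 ≈ 2.0625)
t + X = 33/16 - 444 = -7071/16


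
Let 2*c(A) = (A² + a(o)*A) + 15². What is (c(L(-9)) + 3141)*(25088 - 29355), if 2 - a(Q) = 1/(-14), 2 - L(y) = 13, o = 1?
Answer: -394582291/28 ≈ -1.4092e+7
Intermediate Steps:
L(y) = -11 (L(y) = 2 - 1*13 = 2 - 13 = -11)
a(Q) = 29/14 (a(Q) = 2 - 1/(-14) = 2 - 1*(-1/14) = 2 + 1/14 = 29/14)
c(A) = 225/2 + A²/2 + 29*A/28 (c(A) = ((A² + 29*A/14) + 15²)/2 = ((A² + 29*A/14) + 225)/2 = (225 + A² + 29*A/14)/2 = 225/2 + A²/2 + 29*A/28)
(c(L(-9)) + 3141)*(25088 - 29355) = ((225/2 + (½)*(-11)² + (29/28)*(-11)) + 3141)*(25088 - 29355) = ((225/2 + (½)*121 - 319/28) + 3141)*(-4267) = ((225/2 + 121/2 - 319/28) + 3141)*(-4267) = (4525/28 + 3141)*(-4267) = (92473/28)*(-4267) = -394582291/28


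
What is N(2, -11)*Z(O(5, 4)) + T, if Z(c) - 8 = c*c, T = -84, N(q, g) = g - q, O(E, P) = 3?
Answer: -305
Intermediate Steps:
Z(c) = 8 + c² (Z(c) = 8 + c*c = 8 + c²)
N(2, -11)*Z(O(5, 4)) + T = (-11 - 1*2)*(8 + 3²) - 84 = (-11 - 2)*(8 + 9) - 84 = -13*17 - 84 = -221 - 84 = -305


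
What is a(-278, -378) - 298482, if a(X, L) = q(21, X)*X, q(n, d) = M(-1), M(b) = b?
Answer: -298204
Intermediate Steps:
q(n, d) = -1
a(X, L) = -X
a(-278, -378) - 298482 = -1*(-278) - 298482 = 278 - 298482 = -298204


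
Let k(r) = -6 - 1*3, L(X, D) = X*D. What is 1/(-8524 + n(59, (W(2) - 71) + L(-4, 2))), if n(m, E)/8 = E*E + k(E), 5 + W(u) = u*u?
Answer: 1/42604 ≈ 2.3472e-5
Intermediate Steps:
L(X, D) = D*X
k(r) = -9 (k(r) = -6 - 3 = -9)
W(u) = -5 + u² (W(u) = -5 + u*u = -5 + u²)
n(m, E) = -72 + 8*E² (n(m, E) = 8*(E*E - 9) = 8*(E² - 9) = 8*(-9 + E²) = -72 + 8*E²)
1/(-8524 + n(59, (W(2) - 71) + L(-4, 2))) = 1/(-8524 + (-72 + 8*(((-5 + 2²) - 71) + 2*(-4))²)) = 1/(-8524 + (-72 + 8*(((-5 + 4) - 71) - 8)²)) = 1/(-8524 + (-72 + 8*((-1 - 71) - 8)²)) = 1/(-8524 + (-72 + 8*(-72 - 8)²)) = 1/(-8524 + (-72 + 8*(-80)²)) = 1/(-8524 + (-72 + 8*6400)) = 1/(-8524 + (-72 + 51200)) = 1/(-8524 + 51128) = 1/42604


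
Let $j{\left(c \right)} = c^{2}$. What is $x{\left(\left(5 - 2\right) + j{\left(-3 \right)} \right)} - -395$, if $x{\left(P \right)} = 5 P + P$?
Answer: $467$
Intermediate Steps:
$x{\left(P \right)} = 6 P$
$x{\left(\left(5 - 2\right) + j{\left(-3 \right)} \right)} - -395 = 6 \left(\left(5 - 2\right) + \left(-3\right)^{2}\right) - -395 = 6 \left(3 + 9\right) + 395 = 6 \cdot 12 + 395 = 72 + 395 = 467$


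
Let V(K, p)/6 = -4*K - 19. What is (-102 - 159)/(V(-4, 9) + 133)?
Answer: -261/115 ≈ -2.2696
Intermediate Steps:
V(K, p) = -114 - 24*K (V(K, p) = 6*(-4*K - 19) = 6*(-19 - 4*K) = -114 - 24*K)
(-102 - 159)/(V(-4, 9) + 133) = (-102 - 159)/((-114 - 24*(-4)) + 133) = -261/((-114 + 96) + 133) = -261/(-18 + 133) = -261/115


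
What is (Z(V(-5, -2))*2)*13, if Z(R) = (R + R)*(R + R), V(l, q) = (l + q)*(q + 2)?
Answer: 0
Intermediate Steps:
V(l, q) = (2 + q)*(l + q) (V(l, q) = (l + q)*(2 + q) = (2 + q)*(l + q))
Z(R) = 4*R² (Z(R) = (2*R)*(2*R) = 4*R²)
(Z(V(-5, -2))*2)*13 = ((4*((-2)² + 2*(-5) + 2*(-2) - 5*(-2))²)*2)*13 = ((4*(4 - 10 - 4 + 10)²)*2)*13 = ((4*0²)*2)*13 = ((4*0)*2)*13 = (0*2)*13 = 0*13 = 0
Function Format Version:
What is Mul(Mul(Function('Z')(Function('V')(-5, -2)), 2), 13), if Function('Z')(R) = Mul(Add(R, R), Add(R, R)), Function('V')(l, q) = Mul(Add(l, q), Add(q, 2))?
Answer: 0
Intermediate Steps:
Function('V')(l, q) = Mul(Add(2, q), Add(l, q)) (Function('V')(l, q) = Mul(Add(l, q), Add(2, q)) = Mul(Add(2, q), Add(l, q)))
Function('Z')(R) = Mul(4, Pow(R, 2)) (Function('Z')(R) = Mul(Mul(2, R), Mul(2, R)) = Mul(4, Pow(R, 2)))
Mul(Mul(Function('Z')(Function('V')(-5, -2)), 2), 13) = Mul(Mul(Mul(4, Pow(Add(Pow(-2, 2), Mul(2, -5), Mul(2, -2), Mul(-5, -2)), 2)), 2), 13) = Mul(Mul(Mul(4, Pow(Add(4, -10, -4, 10), 2)), 2), 13) = Mul(Mul(Mul(4, Pow(0, 2)), 2), 13) = Mul(Mul(Mul(4, 0), 2), 13) = Mul(Mul(0, 2), 13) = Mul(0, 13) = 0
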